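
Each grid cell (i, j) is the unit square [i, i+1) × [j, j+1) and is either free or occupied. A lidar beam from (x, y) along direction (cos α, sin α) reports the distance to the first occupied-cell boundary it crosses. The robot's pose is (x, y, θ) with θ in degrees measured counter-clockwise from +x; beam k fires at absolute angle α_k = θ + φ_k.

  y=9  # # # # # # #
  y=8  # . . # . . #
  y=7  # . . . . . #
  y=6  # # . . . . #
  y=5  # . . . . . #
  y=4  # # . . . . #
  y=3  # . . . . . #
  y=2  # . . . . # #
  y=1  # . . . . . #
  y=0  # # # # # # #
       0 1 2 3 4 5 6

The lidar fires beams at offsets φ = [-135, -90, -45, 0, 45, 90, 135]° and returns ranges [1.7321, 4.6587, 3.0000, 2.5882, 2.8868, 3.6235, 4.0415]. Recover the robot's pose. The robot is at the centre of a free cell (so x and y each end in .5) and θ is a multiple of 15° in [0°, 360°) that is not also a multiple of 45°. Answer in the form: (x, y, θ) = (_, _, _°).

(x, y, θ) = (3.5, 5.5, 345°)

Enumerate (i+0.5, j+0.5, θ) over the 36 free cells and 16 admissible headings. For each, cast all 7 beams and compare to the given ranges.
  (3.5, 6.5, 120°): beam 1 = 2.5882 ≠ 1.7321 ✗
  (5.5, 5.5, 255°): beam 1 = 3.0000 ≠ 1.7321 ✗
  (4.5, 8.5, 15°): beam 1 = 5.0000 ≠ 1.7321 ✗
  (2.5, 7.5, 255°): beam 2 = 1.5529 ≠ 4.6587 ✗
  …
  (3.5, 5.5, 345°): r_1=1.7321, r_2=4.6587, r_3=3.0000, r_4=2.5882, r_5=2.8868, r_6=3.6235, r_7=4.0415 — all match ✓
Only this pose fits every beam.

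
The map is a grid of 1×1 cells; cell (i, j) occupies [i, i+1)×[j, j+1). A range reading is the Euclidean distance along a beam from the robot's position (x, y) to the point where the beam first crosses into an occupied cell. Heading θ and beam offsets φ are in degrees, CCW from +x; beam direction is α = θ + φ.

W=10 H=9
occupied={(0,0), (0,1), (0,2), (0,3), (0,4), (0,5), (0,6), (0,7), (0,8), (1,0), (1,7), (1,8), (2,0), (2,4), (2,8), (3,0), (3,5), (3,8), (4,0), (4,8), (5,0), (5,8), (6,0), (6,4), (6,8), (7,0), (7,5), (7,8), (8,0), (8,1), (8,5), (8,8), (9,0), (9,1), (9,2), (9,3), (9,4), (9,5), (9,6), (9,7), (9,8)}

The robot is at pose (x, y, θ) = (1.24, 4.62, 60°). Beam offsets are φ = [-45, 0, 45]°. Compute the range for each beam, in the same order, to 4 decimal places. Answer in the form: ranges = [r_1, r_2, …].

ranges = [0.7868, 3.9029, 0.9273]

beam 1: φ=-45°, α=15°
  dir = (cos 15°, sin 15°) = (0.9659, 0.2588); from cell (1,4)
  next x-line at t=0.7868, next y-line at t=1.4682; Δt_x=1.0353, Δt_y=3.8637
    x: enter (2,4) at t=0.7868 ← occupied
  → r_1 = 0.7868
beam 2: φ=0°, α=60°
  dir = (cos 60°, sin 60°) = (0.5000, 0.8660); from cell (1,4)
  next x-line at t=1.5200, next y-line at t=0.4388; Δt_x=2.0000, Δt_y=1.1547
    y: enter (1,5) at t=0.4388
    x: enter (2,5) at t=1.5200
    y: enter (2,6) at t=1.5935
    y: enter (2,7) at t=2.7482
    x: enter (3,7) at t=3.5200
    y: enter (3,8) at t=3.9029 ← occupied
  → r_2 = 3.9029
beam 3: φ=45°, α=105°
  dir = (cos 105°, sin 105°) = (-0.2588, 0.9659); from cell (1,4)
  next x-line at t=0.9273, next y-line at t=0.3934; Δt_x=3.8637, Δt_y=1.0353
    y: enter (1,5) at t=0.3934
    x: enter (0,5) at t=0.9273 ← occupied
  → r_3 = 0.9273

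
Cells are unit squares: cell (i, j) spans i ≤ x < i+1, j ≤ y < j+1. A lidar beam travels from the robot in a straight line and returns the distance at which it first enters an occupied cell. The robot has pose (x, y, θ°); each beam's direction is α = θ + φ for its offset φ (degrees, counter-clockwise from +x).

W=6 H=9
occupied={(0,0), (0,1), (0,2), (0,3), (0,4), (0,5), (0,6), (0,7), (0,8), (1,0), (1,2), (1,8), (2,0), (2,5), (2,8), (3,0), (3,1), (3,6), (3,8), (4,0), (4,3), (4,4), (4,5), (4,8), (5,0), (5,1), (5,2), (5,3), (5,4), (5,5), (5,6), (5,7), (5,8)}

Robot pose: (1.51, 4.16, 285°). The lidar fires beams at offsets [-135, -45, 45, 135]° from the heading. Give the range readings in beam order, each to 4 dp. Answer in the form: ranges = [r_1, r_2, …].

beam 1: φ=-135°, α=150°
  dir = (cos 150°, sin 150°) = (-0.8660, 0.5000); from cell (1,4)
  next x-line at t=0.5889, next y-line at t=1.6800; Δt_x=1.1547, Δt_y=2.0000
    x: enter (0,4) at t=0.5889 ← occupied
  → r_1 = 0.5889
beam 2: φ=-45°, α=240°
  dir = (cos 240°, sin 240°) = (-0.5000, -0.8660); from cell (1,4)
  next x-line at t=1.0200, next y-line at t=0.1848; Δt_x=2.0000, Δt_y=1.1547
    y: enter (1,3) at t=0.1848
    x: enter (0,3) at t=1.0200 ← occupied
  → r_2 = 1.0200
beam 3: φ=45°, α=330°
  dir = (cos 330°, sin 330°) = (0.8660, -0.5000); from cell (1,4)
  next x-line at t=0.5658, next y-line at t=0.3200; Δt_x=1.1547, Δt_y=2.0000
    y: enter (1,3) at t=0.3200
    x: enter (2,3) at t=0.5658
    x: enter (3,3) at t=1.7205
    y: enter (3,2) at t=2.3200
    x: enter (4,2) at t=2.8752
    x: enter (5,2) at t=4.0299 ← occupied
  → r_3 = 4.0299
beam 4: φ=135°, α=60°
  dir = (cos 60°, sin 60°) = (0.5000, 0.8660); from cell (1,4)
  next x-line at t=0.9800, next y-line at t=0.9699; Δt_x=2.0000, Δt_y=1.1547
    y: enter (1,5) at t=0.9699
    x: enter (2,5) at t=0.9800 ← occupied
  → r_4 = 0.9800

ranges = [0.5889, 1.0200, 4.0299, 0.9800]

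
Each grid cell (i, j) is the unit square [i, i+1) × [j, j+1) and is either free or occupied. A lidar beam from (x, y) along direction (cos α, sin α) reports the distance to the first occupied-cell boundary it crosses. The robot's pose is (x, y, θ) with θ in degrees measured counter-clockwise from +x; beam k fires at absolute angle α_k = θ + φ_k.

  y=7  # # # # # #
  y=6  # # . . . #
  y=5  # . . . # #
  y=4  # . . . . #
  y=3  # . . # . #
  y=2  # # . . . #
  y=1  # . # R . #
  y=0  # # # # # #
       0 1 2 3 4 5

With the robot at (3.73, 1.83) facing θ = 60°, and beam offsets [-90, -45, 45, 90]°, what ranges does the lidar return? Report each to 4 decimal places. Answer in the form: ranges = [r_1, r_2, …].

ranges = [1.4665, 1.3148, 1.2113, 1.9976]

beam 1: φ=-90°, α=330°
  dir = (cos 330°, sin 330°) = (0.8660, -0.5000); from cell (3,1)
  next x-line at t=0.3118, next y-line at t=1.6600; Δt_x=1.1547, Δt_y=2.0000
    x: enter (4,1) at t=0.3118
    x: enter (5,1) at t=1.4665 ← occupied
  → r_1 = 1.4665
beam 2: φ=-45°, α=15°
  dir = (cos 15°, sin 15°) = (0.9659, 0.2588); from cell (3,1)
  next x-line at t=0.2795, next y-line at t=0.6568; Δt_x=1.0353, Δt_y=3.8637
    x: enter (4,1) at t=0.2795
    y: enter (4,2) at t=0.6568
    x: enter (5,2) at t=1.3148 ← occupied
  → r_2 = 1.3148
beam 3: φ=45°, α=105°
  dir = (cos 105°, sin 105°) = (-0.2588, 0.9659); from cell (3,1)
  next x-line at t=2.8205, next y-line at t=0.1760; Δt_x=3.8637, Δt_y=1.0353
    y: enter (3,2) at t=0.1760
    y: enter (3,3) at t=1.2113 ← occupied
  → r_3 = 1.2113
beam 4: φ=90°, α=150°
  dir = (cos 150°, sin 150°) = (-0.8660, 0.5000); from cell (3,1)
  next x-line at t=0.8429, next y-line at t=0.3400; Δt_x=1.1547, Δt_y=2.0000
    y: enter (3,2) at t=0.3400
    x: enter (2,2) at t=0.8429
    x: enter (1,2) at t=1.9976 ← occupied
  → r_4 = 1.9976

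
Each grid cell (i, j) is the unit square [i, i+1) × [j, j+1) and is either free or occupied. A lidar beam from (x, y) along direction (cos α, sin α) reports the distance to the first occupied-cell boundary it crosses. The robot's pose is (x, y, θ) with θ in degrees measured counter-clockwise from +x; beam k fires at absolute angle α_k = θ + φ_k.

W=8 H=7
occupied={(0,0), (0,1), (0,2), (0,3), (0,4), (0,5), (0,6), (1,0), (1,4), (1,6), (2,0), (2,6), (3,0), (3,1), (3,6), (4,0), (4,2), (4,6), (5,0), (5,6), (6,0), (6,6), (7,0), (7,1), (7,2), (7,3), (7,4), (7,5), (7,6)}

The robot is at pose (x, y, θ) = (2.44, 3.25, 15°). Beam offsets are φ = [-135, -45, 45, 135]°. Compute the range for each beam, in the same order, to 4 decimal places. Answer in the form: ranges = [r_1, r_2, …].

beam 1: φ=-135°, α=240°
  dir = (cos 240°, sin 240°) = (-0.5000, -0.8660); from cell (2,3)
  next x-line at t=0.8800, next y-line at t=0.2887; Δt_x=2.0000, Δt_y=1.1547
    y: enter (2,2) at t=0.2887
    x: enter (1,2) at t=0.8800
    y: enter (1,1) at t=1.4434
    y: enter (1,0) at t=2.5981 ← occupied
  → r_1 = 2.5981
beam 2: φ=-45°, α=330°
  dir = (cos 330°, sin 330°) = (0.8660, -0.5000); from cell (2,3)
  next x-line at t=0.6466, next y-line at t=0.5000; Δt_x=1.1547, Δt_y=2.0000
    y: enter (2,2) at t=0.5000
    x: enter (3,2) at t=0.6466
    x: enter (4,2) at t=1.8013 ← occupied
  → r_2 = 1.8013
beam 3: φ=45°, α=60°
  dir = (cos 60°, sin 60°) = (0.5000, 0.8660); from cell (2,3)
  next x-line at t=1.1200, next y-line at t=0.8660; Δt_x=2.0000, Δt_y=1.1547
    y: enter (2,4) at t=0.8660
    x: enter (3,4) at t=1.1200
    y: enter (3,5) at t=2.0207
    x: enter (4,5) at t=3.1200
    y: enter (4,6) at t=3.1754 ← occupied
  → r_3 = 3.1754
beam 4: φ=135°, α=150°
  dir = (cos 150°, sin 150°) = (-0.8660, 0.5000); from cell (2,3)
  next x-line at t=0.5081, next y-line at t=1.5000; Δt_x=1.1547, Δt_y=2.0000
    x: enter (1,3) at t=0.5081
    y: enter (1,4) at t=1.5000 ← occupied
  → r_4 = 1.5000

ranges = [2.5981, 1.8013, 3.1754, 1.5000]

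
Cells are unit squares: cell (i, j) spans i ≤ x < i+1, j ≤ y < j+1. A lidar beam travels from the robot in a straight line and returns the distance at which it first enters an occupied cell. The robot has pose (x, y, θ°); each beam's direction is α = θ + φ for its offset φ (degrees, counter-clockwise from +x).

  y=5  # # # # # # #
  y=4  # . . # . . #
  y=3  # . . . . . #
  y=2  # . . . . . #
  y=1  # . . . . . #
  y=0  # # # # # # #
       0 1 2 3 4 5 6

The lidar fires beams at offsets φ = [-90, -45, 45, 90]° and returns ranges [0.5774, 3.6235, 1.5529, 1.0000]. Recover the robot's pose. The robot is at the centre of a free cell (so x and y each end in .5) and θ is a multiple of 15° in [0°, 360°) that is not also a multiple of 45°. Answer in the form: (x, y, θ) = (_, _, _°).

Enumerate (i+0.5, j+0.5, θ) over the 19 free cells and 16 admissible headings. For each, cast all 4 beams and compare to the given ranges.
  (4.5, 2.5, 330°): beam 1 = 1.7321 ≠ 0.5774 ✗
  (1.5, 4.5, 15°): beam 1 = 3.6235 ≠ 0.5774 ✗
  (4.5, 2.5, 240°): beam 1 = 4.0415 ≠ 0.5774 ✗
  …
  (4.5, 4.5, 300°): r_1=0.5774, r_2=3.6235, r_3=1.5529, r_4=1.0000 — all match ✓
Unique over the lattice → pose = (4.5, 4.5, 300°).

(x, y, θ) = (4.5, 4.5, 300°)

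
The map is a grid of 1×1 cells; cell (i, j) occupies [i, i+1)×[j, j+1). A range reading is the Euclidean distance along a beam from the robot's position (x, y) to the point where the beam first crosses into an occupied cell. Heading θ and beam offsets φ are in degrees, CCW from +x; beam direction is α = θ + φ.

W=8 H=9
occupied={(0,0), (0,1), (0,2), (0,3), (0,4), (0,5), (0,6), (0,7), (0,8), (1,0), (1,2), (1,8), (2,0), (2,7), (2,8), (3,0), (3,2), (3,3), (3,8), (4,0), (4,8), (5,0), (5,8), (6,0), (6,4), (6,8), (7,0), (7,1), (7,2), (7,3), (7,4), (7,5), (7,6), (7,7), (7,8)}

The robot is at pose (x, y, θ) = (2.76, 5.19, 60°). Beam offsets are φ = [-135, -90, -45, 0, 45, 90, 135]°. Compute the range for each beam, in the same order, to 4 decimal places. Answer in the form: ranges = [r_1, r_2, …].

beam 1: φ=-135°, α=285°
  cosα=0.2588 sinα=-0.9659 | (2,5) | tMaxX 0.9273 tMaxY 0.1967 | tΔX 3.8637 tΔY 1.0353
    t=0.1967 [y] (2,4)
    t=0.9273 [x] (3,4)
    t=1.2320 [y] (3,3) — stop
  → r_1 = 1.2320
beam 2: φ=-90°, α=330°
  cosα=0.8660 sinα=-0.5000 | (2,5) | tMaxX 0.2771 tMaxY 0.3800 | tΔX 1.1547 tΔY 2.0000
    t=0.2771 [x] (3,5)
    t=0.3800 [y] (3,4)
    t=1.4318 [x] (4,4)
    t=2.3800 [y] (4,3)
    t=2.5865 [x] (5,3)
    t=3.7412 [x] (6,3)
    t=4.3800 [y] (6,2)
    t=4.8959 [x] (7,2) — stop
  → r_2 = 4.8959
beam 3: φ=-45°, α=15°
  cosα=0.9659 sinα=0.2588 | (2,5) | tMaxX 0.2485 tMaxY 3.1296 | tΔX 1.0353 tΔY 3.8637
    t=0.2485 [x] (3,5)
    t=1.2837 [x] (4,5)
    t=2.3190 [x] (5,5)
    t=3.1296 [y] (5,6)
    t=3.3543 [x] (6,6)
    t=4.3896 [x] (7,6) — stop
  → r_3 = 4.3896
beam 4: φ=0°, α=60°
  cosα=0.5000 sinα=0.8660 | (2,5) | tMaxX 0.4800 tMaxY 0.9353 | tΔX 2.0000 tΔY 1.1547
    t=0.4800 [x] (3,5)
    t=0.9353 [y] (3,6)
    t=2.0900 [y] (3,7)
    t=2.4800 [x] (4,7)
    t=3.2447 [y] (4,8) — stop
  → r_4 = 3.2447
beam 5: φ=45°, α=105°
  cosα=-0.2588 sinα=0.9659 | (2,5) | tMaxX 2.9364 tMaxY 0.8386 | tΔX 3.8637 tΔY 1.0353
    t=0.8386 [y] (2,6)
    t=1.8738 [y] (2,7) — stop
  → r_5 = 1.8738
beam 6: φ=90°, α=150°
  cosα=-0.8660 sinα=0.5000 | (2,5) | tMaxX 0.8776 tMaxY 1.6200 | tΔX 1.1547 tΔY 2.0000
    t=0.8776 [x] (1,5)
    t=1.6200 [y] (1,6)
    t=2.0323 [x] (0,6) — stop
  → r_6 = 2.0323
beam 7: φ=135°, α=195°
  cosα=-0.9659 sinα=-0.2588 | (2,5) | tMaxX 0.7868 tMaxY 0.7341 | tΔX 1.0353 tΔY 3.8637
    t=0.7341 [y] (2,4)
    t=0.7868 [x] (1,4)
    t=1.8221 [x] (0,4) — stop
  → r_7 = 1.8221

ranges = [1.2320, 4.8959, 4.3896, 3.2447, 1.8738, 2.0323, 1.8221]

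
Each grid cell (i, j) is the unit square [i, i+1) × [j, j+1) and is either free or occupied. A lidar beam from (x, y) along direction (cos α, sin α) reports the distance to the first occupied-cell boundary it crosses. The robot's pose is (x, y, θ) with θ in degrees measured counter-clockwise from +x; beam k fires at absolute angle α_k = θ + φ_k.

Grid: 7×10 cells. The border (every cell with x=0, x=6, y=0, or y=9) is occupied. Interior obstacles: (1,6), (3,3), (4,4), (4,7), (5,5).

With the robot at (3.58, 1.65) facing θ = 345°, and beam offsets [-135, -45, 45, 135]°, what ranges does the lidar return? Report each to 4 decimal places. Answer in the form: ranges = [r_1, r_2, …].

beam 1: φ=-135°, α=210°
  direction (-0.8660, -0.5000); cell (3,1); t to first gridline: x 0.6697, y 1.3000 (then +1.1547 / +2.0000)
    (2,1) via x @ 0.6697
    (2,0) via y @ 1.3000  # hit
  → r_1 = 1.3000
beam 2: φ=-45°, α=300°
  direction (0.5000, -0.8660); cell (3,1); t to first gridline: x 0.8400, y 0.7506 (then +2.0000 / +1.1547)
    (3,0) via y @ 0.7506  # hit
  → r_2 = 0.7506
beam 3: φ=45°, α=30°
  direction (0.8660, 0.5000); cell (3,1); t to first gridline: x 0.4850, y 0.7000 (then +1.1547 / +2.0000)
    (4,1) via x @ 0.4850
    (4,2) via y @ 0.7000
    (5,2) via x @ 1.6397
    (5,3) via y @ 2.7000
    (6,3) via x @ 2.7944  # hit
  → r_3 = 2.7944
beam 4: φ=135°, α=120°
  direction (-0.5000, 0.8660); cell (3,1); t to first gridline: x 1.1600, y 0.4041 (then +2.0000 / +1.1547)
    (3,2) via y @ 0.4041
    (2,2) via x @ 1.1600
    (2,3) via y @ 1.5588
    (2,4) via y @ 2.7135
    (1,4) via x @ 3.1600
    (1,5) via y @ 3.8682
    (1,6) via y @ 5.0229  # hit
  → r_4 = 5.0229

ranges = [1.3000, 0.7506, 2.7944, 5.0229]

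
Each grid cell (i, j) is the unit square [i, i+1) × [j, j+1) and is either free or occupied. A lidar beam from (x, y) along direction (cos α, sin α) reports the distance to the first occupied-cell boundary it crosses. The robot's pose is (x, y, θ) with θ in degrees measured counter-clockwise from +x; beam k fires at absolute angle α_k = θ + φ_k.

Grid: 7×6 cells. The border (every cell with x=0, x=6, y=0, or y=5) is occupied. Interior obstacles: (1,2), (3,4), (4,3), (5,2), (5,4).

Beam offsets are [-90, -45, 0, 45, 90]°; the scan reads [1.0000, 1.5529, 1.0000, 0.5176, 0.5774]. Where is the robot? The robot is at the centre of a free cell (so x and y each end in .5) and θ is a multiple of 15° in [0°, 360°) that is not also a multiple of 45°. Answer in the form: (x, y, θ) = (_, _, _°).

(x, y, θ) = (2.5, 1.5, 210°)

Enumerate (i+0.5, j+0.5, θ) over the 15 free cells and 16 admissible headings. For each, cast all 5 beams and compare to the given ranges.
  (3.5, 3.5, 75°): beam 1 = 0.5176 ≠ 1.0000 ✗
  (2.5, 1.5, 15°): beam 1 = 0.5176 ≠ 1.0000 ✗
  (1.5, 1.5, 285°): beam 1 = 0.5176 ≠ 1.0000 ✗
  (2.5, 3.5, 120°): beam 3 = 1.7321 ≠ 1.0000 ✗
  …
  (2.5, 1.5, 210°): r_1=1.0000, r_2=1.5529, r_3=1.0000, r_4=0.5176, r_5=0.5774 — all match ✓
Only this pose fits every beam.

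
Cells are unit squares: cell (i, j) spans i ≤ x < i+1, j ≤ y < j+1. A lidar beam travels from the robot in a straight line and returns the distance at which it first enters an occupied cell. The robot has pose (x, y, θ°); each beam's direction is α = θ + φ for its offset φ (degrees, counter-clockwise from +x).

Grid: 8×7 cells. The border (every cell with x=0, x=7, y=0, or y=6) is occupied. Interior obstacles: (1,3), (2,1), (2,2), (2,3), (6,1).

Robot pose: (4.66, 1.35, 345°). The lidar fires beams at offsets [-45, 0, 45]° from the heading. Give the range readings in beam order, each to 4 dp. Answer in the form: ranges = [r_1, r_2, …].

ranges = [0.4041, 1.3523, 2.7020]

beam 1: φ=-45°, α=300°
  cosα=0.5000 sinα=-0.8660 | (4,1) | tMaxX 0.6800 tMaxY 0.4041 | tΔX 2.0000 tΔY 1.1547
    t=0.4041 [y] (4,0) — stop
  → r_1 = 0.4041
beam 2: φ=0°, α=345°
  cosα=0.9659 sinα=-0.2588 | (4,1) | tMaxX 0.3520 tMaxY 1.3523 | tΔX 1.0353 tΔY 3.8637
    t=0.3520 [x] (5,1)
    t=1.3523 [y] (5,0) — stop
  → r_2 = 1.3523
beam 3: φ=45°, α=30°
  cosα=0.8660 sinα=0.5000 | (4,1) | tMaxX 0.3926 tMaxY 1.3000 | tΔX 1.1547 tΔY 2.0000
    t=0.3926 [x] (5,1)
    t=1.3000 [y] (5,2)
    t=1.5473 [x] (6,2)
    t=2.7020 [x] (7,2) — stop
  → r_3 = 2.7020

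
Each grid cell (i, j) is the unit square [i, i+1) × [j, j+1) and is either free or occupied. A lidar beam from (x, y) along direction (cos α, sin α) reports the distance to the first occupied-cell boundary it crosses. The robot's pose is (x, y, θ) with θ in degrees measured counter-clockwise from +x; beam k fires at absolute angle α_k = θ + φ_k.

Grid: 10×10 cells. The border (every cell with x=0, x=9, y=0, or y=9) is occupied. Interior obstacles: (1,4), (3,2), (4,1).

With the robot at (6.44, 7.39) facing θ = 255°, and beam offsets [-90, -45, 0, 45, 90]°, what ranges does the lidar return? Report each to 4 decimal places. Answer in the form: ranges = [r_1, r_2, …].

beam 1: φ=-90°, α=165°
  cosα=-0.9659 sinα=0.2588 | (6,7) | tMaxX 0.4555 tMaxY 2.3569 | tΔX 1.0353 tΔY 3.8637
    t=0.4555 [x] (5,7)
    t=1.4908 [x] (4,7)
    t=2.3569 [y] (4,8)
    t=2.5261 [x] (3,8)
    t=3.5614 [x] (2,8)
    t=4.5966 [x] (1,8)
    t=5.6319 [x] (0,8) — stop
  → r_1 = 5.6319
beam 2: φ=-45°, α=210°
  cosα=-0.8660 sinα=-0.5000 | (6,7) | tMaxX 0.5081 tMaxY 0.7800 | tΔX 1.1547 tΔY 2.0000
    t=0.5081 [x] (5,7)
    t=0.7800 [y] (5,6)
    t=1.6628 [x] (4,6)
    t=2.7800 [y] (4,5)
    t=2.8175 [x] (3,5)
    t=3.9722 [x] (2,5)
    t=4.7800 [y] (2,4)
    t=5.1269 [x] (1,4) — stop
  → r_2 = 5.1269
beam 3: φ=0°, α=255°
  cosα=-0.2588 sinα=-0.9659 | (6,7) | tMaxX 1.7000 tMaxY 0.4038 | tΔX 3.8637 tΔY 1.0353
    t=0.4038 [y] (6,6)
    t=1.4390 [y] (6,5)
    t=1.7000 [x] (5,5)
    t=2.4743 [y] (5,4)
    t=3.5096 [y] (5,3)
    t=4.5449 [y] (5,2)
    t=5.5637 [x] (4,2)
    t=5.5801 [y] (4,1) — stop
  → r_3 = 5.5801
beam 4: φ=45°, α=300°
  cosα=0.5000 sinα=-0.8660 | (6,7) | tMaxX 1.1200 tMaxY 0.4503 | tΔX 2.0000 tΔY 1.1547
    t=0.4503 [y] (6,6)
    t=1.1200 [x] (7,6)
    t=1.6050 [y] (7,5)
    t=2.7597 [y] (7,4)
    t=3.1200 [x] (8,4)
    t=3.9144 [y] (8,3)
    t=5.0691 [y] (8,2)
    t=5.1200 [x] (9,2) — stop
  → r_4 = 5.1200
beam 5: φ=90°, α=345°
  cosα=0.9659 sinα=-0.2588 | (6,7) | tMaxX 0.5798 tMaxY 1.5068 | tΔX 1.0353 tΔY 3.8637
    t=0.5798 [x] (7,7)
    t=1.5068 [y] (7,6)
    t=1.6150 [x] (8,6)
    t=2.6503 [x] (9,6) — stop
  → r_5 = 2.6503

ranges = [5.6319, 5.1269, 5.5801, 5.1200, 2.6503]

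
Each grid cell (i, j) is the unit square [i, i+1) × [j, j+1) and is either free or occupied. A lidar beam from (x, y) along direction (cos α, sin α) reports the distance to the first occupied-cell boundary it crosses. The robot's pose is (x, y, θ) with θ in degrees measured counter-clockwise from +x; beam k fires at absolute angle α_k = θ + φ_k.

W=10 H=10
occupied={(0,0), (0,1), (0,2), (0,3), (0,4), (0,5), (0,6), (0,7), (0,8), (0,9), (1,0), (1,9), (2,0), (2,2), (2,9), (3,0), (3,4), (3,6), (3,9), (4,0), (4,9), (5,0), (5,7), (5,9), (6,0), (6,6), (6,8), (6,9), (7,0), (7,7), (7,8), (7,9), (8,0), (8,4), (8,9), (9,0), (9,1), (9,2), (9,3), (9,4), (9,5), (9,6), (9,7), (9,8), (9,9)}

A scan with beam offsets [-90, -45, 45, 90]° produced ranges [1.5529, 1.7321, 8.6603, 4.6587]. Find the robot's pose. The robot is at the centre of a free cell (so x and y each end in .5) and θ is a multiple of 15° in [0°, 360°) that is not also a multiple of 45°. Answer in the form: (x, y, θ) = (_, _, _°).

Enumerate (i+0.5, j+0.5, θ) over the 55 free cells and 16 admissible headings. For each, cast all 4 beams and compare to the given ranges.
  (2.5, 8.5, 165°): beam 1 = 0.5176 ≠ 1.5529 ✗
  (8.5, 8.5, 150°): beam 1 = 0.5774 ≠ 1.5529 ✗
  (3.5, 3.5, 75°): beam 1 = 5.6940 ≠ 1.5529 ✗
  …
  (7.5, 1.5, 75°): r_1=1.5529, r_2=1.7321, r_3=8.6603, r_4=4.6587 — all match ✓
No second candidate reproduces the full scan.

(x, y, θ) = (7.5, 1.5, 75°)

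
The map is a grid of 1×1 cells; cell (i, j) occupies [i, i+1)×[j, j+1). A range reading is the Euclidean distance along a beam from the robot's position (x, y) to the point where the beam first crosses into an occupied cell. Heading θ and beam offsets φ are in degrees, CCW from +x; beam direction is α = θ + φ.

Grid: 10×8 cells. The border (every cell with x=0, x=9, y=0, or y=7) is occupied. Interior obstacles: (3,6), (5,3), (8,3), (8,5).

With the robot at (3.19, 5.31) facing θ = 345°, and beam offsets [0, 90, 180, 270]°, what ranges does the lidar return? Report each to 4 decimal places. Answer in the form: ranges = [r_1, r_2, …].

beam 1: φ=0°, α=345°
  direction (0.9659, -0.2588); cell (3,5); t to first gridline: x 0.8386, y 1.1977 (then +1.0353 / +3.8637)
    (4,5) via x @ 0.8386
    (4,4) via y @ 1.1977
    (5,4) via x @ 1.8738
    (6,4) via x @ 2.9091
    (7,4) via x @ 3.9444
    (8,4) via x @ 4.9797
    (8,3) via y @ 5.0615  # hit
  → r_1 = 5.0615
beam 2: φ=90°, α=75°
  direction (0.2588, 0.9659); cell (3,5); t to first gridline: x 3.1296, y 0.7143 (then +3.8637 / +1.0353)
    (3,6) via y @ 0.7143  # hit
  → r_2 = 0.7143
beam 3: φ=180°, α=165°
  direction (-0.9659, 0.2588); cell (3,5); t to first gridline: x 0.1967, y 2.6660 (then +1.0353 / +3.8637)
    (2,5) via x @ 0.1967
    (1,5) via x @ 1.2320
    (0,5) via x @ 2.2673  # hit
  → r_3 = 2.2673
beam 4: φ=270°, α=255°
  direction (-0.2588, -0.9659); cell (3,5); t to first gridline: x 0.7341, y 0.3209 (then +3.8637 / +1.0353)
    (3,4) via y @ 0.3209
    (2,4) via x @ 0.7341
    (2,3) via y @ 1.3562
    (2,2) via y @ 2.3915
    (2,1) via y @ 3.4268
    (2,0) via y @ 4.4620  # hit
  → r_4 = 4.4620

ranges = [5.0615, 0.7143, 2.2673, 4.4620]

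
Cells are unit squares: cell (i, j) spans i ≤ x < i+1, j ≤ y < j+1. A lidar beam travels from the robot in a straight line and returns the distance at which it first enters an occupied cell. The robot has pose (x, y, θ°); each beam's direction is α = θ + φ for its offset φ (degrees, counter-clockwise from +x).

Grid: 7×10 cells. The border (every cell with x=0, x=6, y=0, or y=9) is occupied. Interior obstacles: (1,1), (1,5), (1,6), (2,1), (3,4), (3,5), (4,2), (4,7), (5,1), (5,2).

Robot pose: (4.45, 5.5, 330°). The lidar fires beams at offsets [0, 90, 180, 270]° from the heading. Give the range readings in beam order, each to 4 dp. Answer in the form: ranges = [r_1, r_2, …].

beam 1: φ=0°, α=330°
  d=(0.8660,-0.5000)  start (4,5)  tX=0.6351 tY=1.0000  stride 1/|dx|=1.1547 1/|dy|=2.0000
    cross x-line → (5,5), t=0.6351
    cross y-line → (5,4), t=1.0000
    cross x-line → (6,4), t=1.7898 (wall)
  → r_1 = 1.7898
beam 2: φ=90°, α=60°
  d=(0.5000,0.8660)  start (4,5)  tX=1.1000 tY=0.5774  stride 1/|dx|=2.0000 1/|dy|=1.1547
    cross y-line → (4,6), t=0.5774
    cross x-line → (5,6), t=1.1000
    cross y-line → (5,7), t=1.7321
    cross y-line → (5,8), t=2.8868
    cross x-line → (6,8), t=3.1000 (wall)
  → r_2 = 3.1000
beam 3: φ=180°, α=150°
  d=(-0.8660,0.5000)  start (4,5)  tX=0.5196 tY=1.0000  stride 1/|dx|=1.1547 1/|dy|=2.0000
    cross x-line → (3,5), t=0.5196 (wall)
  → r_3 = 0.5196
beam 4: φ=270°, α=240°
  d=(-0.5000,-0.8660)  start (4,5)  tX=0.9000 tY=0.5774  stride 1/|dx|=2.0000 1/|dy|=1.1547
    cross y-line → (4,4), t=0.5774
    cross x-line → (3,4), t=0.9000 (wall)
  → r_4 = 0.9000

ranges = [1.7898, 3.1000, 0.5196, 0.9000]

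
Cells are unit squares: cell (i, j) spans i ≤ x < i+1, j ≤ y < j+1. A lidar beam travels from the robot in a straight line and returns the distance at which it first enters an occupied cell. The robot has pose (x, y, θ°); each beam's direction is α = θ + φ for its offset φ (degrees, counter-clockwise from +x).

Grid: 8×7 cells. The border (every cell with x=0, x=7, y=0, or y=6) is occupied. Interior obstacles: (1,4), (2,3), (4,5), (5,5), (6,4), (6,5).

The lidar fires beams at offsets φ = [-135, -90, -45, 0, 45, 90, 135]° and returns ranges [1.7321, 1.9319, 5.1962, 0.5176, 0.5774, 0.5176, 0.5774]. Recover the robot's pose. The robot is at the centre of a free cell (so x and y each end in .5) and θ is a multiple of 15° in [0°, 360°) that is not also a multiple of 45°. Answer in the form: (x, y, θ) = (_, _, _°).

The pose lattice has 24·16 = 384 candidates. Test each by forward raycasting.
  (3.5, 5.5, 30°): beam 1 = 1.9319 ≠ 1.7321 ✗
  (1.5, 5.5, 255°): beam 1 = 0.5774 ≠ 1.7321 ✗
  (1.5, 1.5, 345°): beam 1 = 0.5774 ≠ 1.7321 ✗
  …
  (3.5, 5.5, 345°): r_1=1.7321, r_2=1.9319, r_3=5.1962, r_4=0.5176, r_5=0.5774, r_6=0.5176, r_7=0.5774 — all match ✓
Only this pose fits every beam.

(x, y, θ) = (3.5, 5.5, 345°)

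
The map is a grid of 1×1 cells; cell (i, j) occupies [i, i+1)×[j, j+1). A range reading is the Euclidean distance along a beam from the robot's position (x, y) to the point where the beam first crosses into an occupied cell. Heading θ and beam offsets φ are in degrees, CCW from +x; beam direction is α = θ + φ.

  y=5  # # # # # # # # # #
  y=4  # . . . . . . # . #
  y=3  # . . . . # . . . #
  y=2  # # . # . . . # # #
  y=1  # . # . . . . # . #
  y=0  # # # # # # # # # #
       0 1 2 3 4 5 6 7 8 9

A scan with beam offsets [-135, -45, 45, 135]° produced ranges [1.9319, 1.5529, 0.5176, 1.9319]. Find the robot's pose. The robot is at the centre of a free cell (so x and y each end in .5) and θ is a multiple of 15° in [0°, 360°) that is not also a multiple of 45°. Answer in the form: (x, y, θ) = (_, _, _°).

Enumerate (i+0.5, j+0.5, θ) over the 24 free cells and 16 admissible headings. For each, cast all 4 beams and compare to the given ranges.
  (2.5, 2.5, 195°): beam 1 = 2.8868 ≠ 1.9319 ✗
  (5.5, 4.5, 210°): beam 1 = 0.5176 ≠ 1.9319 ✗
  (5.5, 4.5, 285°): beam 1 = 1.0000 ≠ 1.9319 ✗
  …
  (4.5, 1.5, 210°): r_1=1.9319, r_2=1.5529, r_3=0.5176, r_4=1.9319 — all match ✓
No second candidate reproduces the full scan.

(x, y, θ) = (4.5, 1.5, 210°)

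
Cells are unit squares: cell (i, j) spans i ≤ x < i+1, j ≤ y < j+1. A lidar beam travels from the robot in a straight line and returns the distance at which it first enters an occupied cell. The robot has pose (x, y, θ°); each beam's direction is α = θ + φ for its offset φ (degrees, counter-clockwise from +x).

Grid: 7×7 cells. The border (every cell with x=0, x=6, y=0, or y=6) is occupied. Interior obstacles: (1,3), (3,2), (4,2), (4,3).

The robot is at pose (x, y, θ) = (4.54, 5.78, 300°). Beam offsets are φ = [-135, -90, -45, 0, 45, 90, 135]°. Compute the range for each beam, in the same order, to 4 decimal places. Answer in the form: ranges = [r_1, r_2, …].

ranges = [0.8500, 3.5600, 1.8428, 2.9200, 1.5115, 0.4400, 0.2278]

beam 1: φ=-135°, α=165°
  cosα=-0.9659 sinα=0.2588 | (4,5) | tMaxX 0.5590 tMaxY 0.8500 | tΔX 1.0353 tΔY 3.8637
    t=0.5590 [x] (3,5)
    t=0.8500 [y] (3,6) — stop
  → r_1 = 0.8500
beam 2: φ=-90°, α=210°
  cosα=-0.8660 sinα=-0.5000 | (4,5) | tMaxX 0.6235 tMaxY 1.5600 | tΔX 1.1547 tΔY 2.0000
    t=0.6235 [x] (3,5)
    t=1.5600 [y] (3,4)
    t=1.7782 [x] (2,4)
    t=2.9329 [x] (1,4)
    t=3.5600 [y] (1,3) — stop
  → r_2 = 3.5600
beam 3: φ=-45°, α=255°
  cosα=-0.2588 sinα=-0.9659 | (4,5) | tMaxX 2.0864 tMaxY 0.8075 | tΔX 3.8637 tΔY 1.0353
    t=0.8075 [y] (4,4)
    t=1.8428 [y] (4,3) — stop
  → r_3 = 1.8428
beam 4: φ=0°, α=300°
  cosα=0.5000 sinα=-0.8660 | (4,5) | tMaxX 0.9200 tMaxY 0.9007 | tΔX 2.0000 tΔY 1.1547
    t=0.9007 [y] (4,4)
    t=0.9200 [x] (5,4)
    t=2.0554 [y] (5,3)
    t=2.9200 [x] (6,3) — stop
  → r_4 = 2.9200
beam 5: φ=45°, α=345°
  cosα=0.9659 sinα=-0.2588 | (4,5) | tMaxX 0.4762 tMaxY 3.0137 | tΔX 1.0353 tΔY 3.8637
    t=0.4762 [x] (5,5)
    t=1.5115 [x] (6,5) — stop
  → r_5 = 1.5115
beam 6: φ=90°, α=30°
  cosα=0.8660 sinα=0.5000 | (4,5) | tMaxX 0.5312 tMaxY 0.4400 | tΔX 1.1547 tΔY 2.0000
    t=0.4400 [y] (4,6) — stop
  → r_6 = 0.4400
beam 7: φ=135°, α=75°
  cosα=0.2588 sinα=0.9659 | (4,5) | tMaxX 1.7773 tMaxY 0.2278 | tΔX 3.8637 tΔY 1.0353
    t=0.2278 [y] (4,6) — stop
  → r_7 = 0.2278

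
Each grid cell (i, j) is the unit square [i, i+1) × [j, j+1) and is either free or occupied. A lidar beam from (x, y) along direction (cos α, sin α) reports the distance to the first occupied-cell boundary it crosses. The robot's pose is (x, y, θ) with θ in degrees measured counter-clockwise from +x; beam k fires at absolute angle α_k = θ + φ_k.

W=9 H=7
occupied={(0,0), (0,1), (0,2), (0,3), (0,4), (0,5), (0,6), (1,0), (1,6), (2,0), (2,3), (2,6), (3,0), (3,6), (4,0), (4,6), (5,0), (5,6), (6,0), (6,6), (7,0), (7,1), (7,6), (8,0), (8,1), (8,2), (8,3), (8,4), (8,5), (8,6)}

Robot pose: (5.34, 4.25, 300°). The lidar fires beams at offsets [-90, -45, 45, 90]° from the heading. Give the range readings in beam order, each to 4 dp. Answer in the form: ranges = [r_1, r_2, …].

beam 1: φ=-90°, α=210°
  d=(-0.8660,-0.5000)  start (5,4)  tX=0.3926 tY=0.5000  stride 1/|dx|=1.1547 1/|dy|=2.0000
    cross x-line → (4,4), t=0.3926
    cross y-line → (4,3), t=0.5000
    cross x-line → (3,3), t=1.5473
    cross y-line → (3,2), t=2.5000
    cross x-line → (2,2), t=2.7020
    cross x-line → (1,2), t=3.8567
    cross y-line → (1,1), t=4.5000
    cross x-line → (0,1), t=5.0114 (wall)
  → r_1 = 5.0114
beam 2: φ=-45°, α=255°
  d=(-0.2588,-0.9659)  start (5,4)  tX=1.3137 tY=0.2588  stride 1/|dx|=3.8637 1/|dy|=1.0353
    cross y-line → (5,3), t=0.2588
    cross y-line → (5,2), t=1.2941
    cross x-line → (4,2), t=1.3137
    cross y-line → (4,1), t=2.3294
    cross y-line → (4,0), t=3.3646 (wall)
  → r_2 = 3.3646
beam 3: φ=45°, α=345°
  d=(0.9659,-0.2588)  start (5,4)  tX=0.6833 tY=0.9659  stride 1/|dx|=1.0353 1/|dy|=3.8637
    cross x-line → (6,4), t=0.6833
    cross y-line → (6,3), t=0.9659
    cross x-line → (7,3), t=1.7186
    cross x-line → (8,3), t=2.7538 (wall)
  → r_3 = 2.7538
beam 4: φ=90°, α=30°
  d=(0.8660,0.5000)  start (5,4)  tX=0.7621 tY=1.5000  stride 1/|dx|=1.1547 1/|dy|=2.0000
    cross x-line → (6,4), t=0.7621
    cross y-line → (6,5), t=1.5000
    cross x-line → (7,5), t=1.9168
    cross x-line → (8,5), t=3.0715 (wall)
  → r_4 = 3.0715

ranges = [5.0114, 3.3646, 2.7538, 3.0715]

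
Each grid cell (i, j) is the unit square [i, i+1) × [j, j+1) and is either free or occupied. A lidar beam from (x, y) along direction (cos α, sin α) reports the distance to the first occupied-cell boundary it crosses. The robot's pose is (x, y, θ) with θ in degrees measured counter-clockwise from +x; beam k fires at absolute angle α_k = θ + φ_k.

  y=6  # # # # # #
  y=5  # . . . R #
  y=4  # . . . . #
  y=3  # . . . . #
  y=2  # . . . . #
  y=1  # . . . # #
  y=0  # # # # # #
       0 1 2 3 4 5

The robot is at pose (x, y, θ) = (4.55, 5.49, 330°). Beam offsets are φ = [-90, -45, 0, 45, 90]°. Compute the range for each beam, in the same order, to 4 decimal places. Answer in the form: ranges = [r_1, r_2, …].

ranges = [5.1846, 1.7387, 0.5196, 0.4659, 0.5889]

beam 1: φ=-90°, α=240°
  dir = (cos 240°, sin 240°) = (-0.5000, -0.8660); from cell (4,5)
  next x-line at t=1.1000, next y-line at t=0.5658; Δt_x=2.0000, Δt_y=1.1547
    y: enter (4,4) at t=0.5658
    x: enter (3,4) at t=1.1000
    y: enter (3,3) at t=1.7205
    y: enter (3,2) at t=2.8752
    x: enter (2,2) at t=3.1000
    y: enter (2,1) at t=4.0299
    x: enter (1,1) at t=5.1000
    y: enter (1,0) at t=5.1846 ← occupied
  → r_1 = 5.1846
beam 2: φ=-45°, α=285°
  dir = (cos 285°, sin 285°) = (0.2588, -0.9659); from cell (4,5)
  next x-line at t=1.7387, next y-line at t=0.5073; Δt_x=3.8637, Δt_y=1.0353
    y: enter (4,4) at t=0.5073
    y: enter (4,3) at t=1.5426
    x: enter (5,3) at t=1.7387 ← occupied
  → r_2 = 1.7387
beam 3: φ=0°, α=330°
  dir = (cos 330°, sin 330°) = (0.8660, -0.5000); from cell (4,5)
  next x-line at t=0.5196, next y-line at t=0.9800; Δt_x=1.1547, Δt_y=2.0000
    x: enter (5,5) at t=0.5196 ← occupied
  → r_3 = 0.5196
beam 4: φ=45°, α=15°
  dir = (cos 15°, sin 15°) = (0.9659, 0.2588); from cell (4,5)
  next x-line at t=0.4659, next y-line at t=1.9705; Δt_x=1.0353, Δt_y=3.8637
    x: enter (5,5) at t=0.4659 ← occupied
  → r_4 = 0.4659
beam 5: φ=90°, α=60°
  dir = (cos 60°, sin 60°) = (0.5000, 0.8660); from cell (4,5)
  next x-line at t=0.9000, next y-line at t=0.5889; Δt_x=2.0000, Δt_y=1.1547
    y: enter (4,6) at t=0.5889 ← occupied
  → r_5 = 0.5889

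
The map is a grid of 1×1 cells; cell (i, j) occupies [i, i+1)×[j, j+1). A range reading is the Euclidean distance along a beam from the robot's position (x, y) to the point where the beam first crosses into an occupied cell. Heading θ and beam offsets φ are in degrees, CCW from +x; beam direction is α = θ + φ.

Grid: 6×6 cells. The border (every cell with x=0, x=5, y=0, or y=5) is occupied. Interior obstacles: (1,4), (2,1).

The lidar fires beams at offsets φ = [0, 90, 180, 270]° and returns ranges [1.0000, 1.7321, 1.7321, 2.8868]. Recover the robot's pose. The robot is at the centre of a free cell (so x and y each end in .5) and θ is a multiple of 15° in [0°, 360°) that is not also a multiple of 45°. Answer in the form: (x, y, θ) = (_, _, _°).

Enumerate (i+0.5, j+0.5, θ) over the 14 free cells and 16 admissible headings. For each, cast all 4 beams and compare to the given ranges.
  (2.5, 2.5, 345°): beam 1 = 2.5882 ≠ 1.0000 ✗
  (4.5, 2.5, 105°): beam 1 = 2.5882 ≠ 1.0000 ✗
  (3.5, 4.5, 105°): beam 1 = 0.5176 ≠ 1.0000 ✗
  (2.5, 2.5, 15°): beam 1 = 2.5882 ≠ 1.0000 ✗
  …
  (3.5, 2.5, 210°): r_1=1.0000, r_2=1.7321, r_3=1.7321, r_4=2.8868 — all match ✓
Unique over the lattice → pose = (3.5, 2.5, 210°).

(x, y, θ) = (3.5, 2.5, 210°)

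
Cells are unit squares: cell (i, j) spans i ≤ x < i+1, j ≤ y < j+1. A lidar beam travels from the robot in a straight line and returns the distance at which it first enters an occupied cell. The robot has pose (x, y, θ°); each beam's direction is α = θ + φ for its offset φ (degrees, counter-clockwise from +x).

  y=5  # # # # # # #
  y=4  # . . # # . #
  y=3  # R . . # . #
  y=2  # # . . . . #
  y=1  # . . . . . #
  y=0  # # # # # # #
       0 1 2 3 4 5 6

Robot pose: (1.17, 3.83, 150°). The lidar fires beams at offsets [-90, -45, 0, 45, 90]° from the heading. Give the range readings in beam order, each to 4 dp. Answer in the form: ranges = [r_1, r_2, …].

ranges = [1.3510, 0.6568, 0.1963, 0.1760, 0.3400]

beam 1: φ=-90°, α=60°
  direction (0.5000, 0.8660); cell (1,3); t to first gridline: x 1.6600, y 0.1963 (then +2.0000 / +1.1547)
    (1,4) via y @ 0.1963
    (1,5) via y @ 1.3510  # hit
  → r_1 = 1.3510
beam 2: φ=-45°, α=105°
  direction (-0.2588, 0.9659); cell (1,3); t to first gridline: x 0.6568, y 0.1760 (then +3.8637 / +1.0353)
    (1,4) via y @ 0.1760
    (0,4) via x @ 0.6568  # hit
  → r_2 = 0.6568
beam 3: φ=0°, α=150°
  direction (-0.8660, 0.5000); cell (1,3); t to first gridline: x 0.1963, y 0.3400 (then +1.1547 / +2.0000)
    (0,3) via x @ 0.1963  # hit
  → r_3 = 0.1963
beam 4: φ=45°, α=195°
  direction (-0.9659, -0.2588); cell (1,3); t to first gridline: x 0.1760, y 3.2069 (then +1.0353 / +3.8637)
    (0,3) via x @ 0.1760  # hit
  → r_4 = 0.1760
beam 5: φ=90°, α=240°
  direction (-0.5000, -0.8660); cell (1,3); t to first gridline: x 0.3400, y 0.9584 (then +2.0000 / +1.1547)
    (0,3) via x @ 0.3400  # hit
  → r_5 = 0.3400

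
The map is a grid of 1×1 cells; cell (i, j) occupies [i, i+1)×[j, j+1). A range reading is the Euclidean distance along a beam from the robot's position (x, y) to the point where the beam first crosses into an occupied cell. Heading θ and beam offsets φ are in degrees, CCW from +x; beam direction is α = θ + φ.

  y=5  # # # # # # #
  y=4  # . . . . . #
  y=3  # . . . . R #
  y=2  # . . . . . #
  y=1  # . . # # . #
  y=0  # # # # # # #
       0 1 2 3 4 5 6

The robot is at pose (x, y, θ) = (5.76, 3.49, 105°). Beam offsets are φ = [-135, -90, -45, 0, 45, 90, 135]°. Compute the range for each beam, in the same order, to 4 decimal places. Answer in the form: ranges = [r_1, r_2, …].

beam 1: φ=-135°, α=330°
  d=(0.8660,-0.5000)  start (5,3)  tX=0.2771 tY=0.9800  stride 1/|dx|=1.1547 1/|dy|=2.0000
    cross x-line → (6,3), t=0.2771 (wall)
  → r_1 = 0.2771
beam 2: φ=-90°, α=15°
  d=(0.9659,0.2588)  start (5,3)  tX=0.2485 tY=1.9705  stride 1/|dx|=1.0353 1/|dy|=3.8637
    cross x-line → (6,3), t=0.2485 (wall)
  → r_2 = 0.2485
beam 3: φ=-45°, α=60°
  d=(0.5000,0.8660)  start (5,3)  tX=0.4800 tY=0.5889  stride 1/|dx|=2.0000 1/|dy|=1.1547
    cross x-line → (6,3), t=0.4800 (wall)
  → r_3 = 0.4800
beam 4: φ=0°, α=105°
  d=(-0.2588,0.9659)  start (5,3)  tX=2.9364 tY=0.5280  stride 1/|dx|=3.8637 1/|dy|=1.0353
    cross y-line → (5,4), t=0.5280
    cross y-line → (5,5), t=1.5633 (wall)
  → r_4 = 1.5633
beam 5: φ=45°, α=150°
  d=(-0.8660,0.5000)  start (5,3)  tX=0.8776 tY=1.0200  stride 1/|dx|=1.1547 1/|dy|=2.0000
    cross x-line → (4,3), t=0.8776
    cross y-line → (4,4), t=1.0200
    cross x-line → (3,4), t=2.0323
    cross y-line → (3,5), t=3.0200 (wall)
  → r_5 = 3.0200
beam 6: φ=90°, α=195°
  d=(-0.9659,-0.2588)  start (5,3)  tX=0.7868 tY=1.8932  stride 1/|dx|=1.0353 1/|dy|=3.8637
    cross x-line → (4,3), t=0.7868
    cross x-line → (3,3), t=1.8221
    cross y-line → (3,2), t=1.8932
    cross x-line → (2,2), t=2.8574
    cross x-line → (1,2), t=3.8926
    cross x-line → (0,2), t=4.9279 (wall)
  → r_6 = 4.9279
beam 7: φ=135°, α=240°
  d=(-0.5000,-0.8660)  start (5,3)  tX=1.5200 tY=0.5658  stride 1/|dx|=2.0000 1/|dy|=1.1547
    cross y-line → (5,2), t=0.5658
    cross x-line → (4,2), t=1.5200
    cross y-line → (4,1), t=1.7205 (wall)
  → r_7 = 1.7205

ranges = [0.2771, 0.2485, 0.4800, 1.5633, 3.0200, 4.9279, 1.7205]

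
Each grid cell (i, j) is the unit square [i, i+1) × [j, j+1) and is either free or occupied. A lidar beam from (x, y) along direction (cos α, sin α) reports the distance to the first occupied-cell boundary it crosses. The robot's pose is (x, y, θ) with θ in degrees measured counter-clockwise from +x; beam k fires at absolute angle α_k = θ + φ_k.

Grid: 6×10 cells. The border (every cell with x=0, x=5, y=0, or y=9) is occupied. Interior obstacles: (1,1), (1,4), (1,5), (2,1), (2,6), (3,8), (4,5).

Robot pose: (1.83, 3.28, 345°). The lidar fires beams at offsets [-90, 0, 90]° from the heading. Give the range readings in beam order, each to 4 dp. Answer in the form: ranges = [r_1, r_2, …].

ranges = [1.3252, 3.2818, 2.8160]

beam 1: φ=-90°, α=255°
  d=(-0.2588,-0.9659)  start (1,3)  tX=3.2069 tY=0.2899  stride 1/|dx|=3.8637 1/|dy|=1.0353
    cross y-line → (1,2), t=0.2899
    cross y-line → (1,1), t=1.3252 (wall)
  → r_1 = 1.3252
beam 2: φ=0°, α=345°
  d=(0.9659,-0.2588)  start (1,3)  tX=0.1760 tY=1.0818  stride 1/|dx|=1.0353 1/|dy|=3.8637
    cross x-line → (2,3), t=0.1760
    cross y-line → (2,2), t=1.0818
    cross x-line → (3,2), t=1.2113
    cross x-line → (4,2), t=2.2465
    cross x-line → (5,2), t=3.2818 (wall)
  → r_2 = 3.2818
beam 3: φ=90°, α=75°
  d=(0.2588,0.9659)  start (1,3)  tX=0.6568 tY=0.7454  stride 1/|dx|=3.8637 1/|dy|=1.0353
    cross x-line → (2,3), t=0.6568
    cross y-line → (2,4), t=0.7454
    cross y-line → (2,5), t=1.7807
    cross y-line → (2,6), t=2.8160 (wall)
  → r_3 = 2.8160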